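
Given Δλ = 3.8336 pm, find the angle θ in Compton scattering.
125.45°

From the Compton formula Δλ = λ_C(1 - cos θ), we can solve for θ:

cos θ = 1 - Δλ/λ_C

Given:
- Δλ = 3.8336 pm
- λ_C = h/(m_e·c) ≈ 2.42631024 pm

cos θ = 1 - 3.8336/2.42631024
cos θ = 1 - 1.580012
cos θ = -0.580012

θ = arccos(-0.580012)
θ = 125.45°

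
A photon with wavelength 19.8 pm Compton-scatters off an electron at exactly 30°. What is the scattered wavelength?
20.1251 pm

Using the Compton formula: λ' = λ + λ_C(1 − cos θ)

For θ = 30°, cos θ = √3/2 (exact) ≈ 0.8660, so:
1 − cos 30° = 1 − (√3/2) ≈ 0.1340

Δλ = λ_C × 0.1340 = 2.4263 × 0.1340 = 0.3251 pm

λ' = 19.8 + 0.3251 = 20.1251 pm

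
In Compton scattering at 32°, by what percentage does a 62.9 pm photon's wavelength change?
0.5861%

Calculate the Compton shift:
Δλ = λ_C(1 - cos(32°))
Δλ = 2.4263 × (1 - cos(32°))
Δλ = 2.4263 × 0.1520
Δλ = 0.3687 pm

Percentage change:
(Δλ/λ₀) × 100 = (0.3687/62.9) × 100
= 0.5861%

(Intermediate values are shown rounded; full precision is carried through to the final answer.)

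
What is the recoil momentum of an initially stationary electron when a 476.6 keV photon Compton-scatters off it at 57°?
2.1734e-22 kg·m/s

The electron is initially at rest, so by conservation of momentum:
p⃗_e = p⃗₀ − p⃗'  (incident photon momentum minus scattered photon momentum)

Photon momentum magnitudes (p = h/λ = E/c):
λ₀ = hc/E₀ = 2.6014 pm → p₀ = h/λ₀ = 2.5471e-22 kg·m/s
Δλ = λ_C(1 − cos 57°) = 1.1048 pm
λ' = 3.7063 pm → p' = h/λ' = 1.7878e-22 kg·m/s

The scattered photon makes angle θ = 57° with the incident direction, so by the law of cosines:
|p⃗_e|² = p₀² + p'² − 2p₀p'cos θ
|p⃗_e|² = (2.5471e-22)² + (1.7878e-22)² − 2·2.5471e-22·1.7878e-22·cos(57°)
|p⃗_e| = 2.1734e-22 kg·m/s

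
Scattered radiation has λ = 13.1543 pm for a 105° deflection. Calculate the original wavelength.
10.1000 pm

From λ' = λ + Δλ, we have λ = λ' - Δλ

First calculate the Compton shift:
Δλ = λ_C(1 - cos θ)
Δλ = 2.4263 × (1 - cos(105°))
Δλ = 2.4263 × 1.2588
Δλ = 3.0543 pm

Initial wavelength:
λ = λ' - Δλ
λ = 13.1543 - 3.0543
λ = 10.1000 pm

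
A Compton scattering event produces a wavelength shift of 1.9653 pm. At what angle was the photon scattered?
79.05°

From the Compton formula Δλ = λ_C(1 - cos θ), we can solve for θ:

cos θ = 1 - Δλ/λ_C

Given:
- Δλ = 1.9653 pm
- λ_C = h/(m_e·c) ≈ 2.42631024 pm

cos θ = 1 - 1.9653/2.42631024
cos θ = 1 - 0.809995
cos θ = 0.190005

θ = arccos(0.190005)
θ = 79.05°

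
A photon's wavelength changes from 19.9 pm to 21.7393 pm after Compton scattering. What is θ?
76.00°

First find the wavelength shift:
Δλ = λ' - λ = 21.7393 - 19.9 = 1.8393 pm

Using Δλ = λ_C(1 - cos θ), with λ_C = h/(m_e·c) ≈ 2.42631024 pm:
cos θ = 1 - Δλ/λ_C
cos θ = 1 - 1.8393/2.42631024
cos θ = 0.241935

θ = arccos(0.241935)
θ = 76.00°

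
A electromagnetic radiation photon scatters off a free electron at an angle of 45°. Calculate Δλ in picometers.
0.7106 pm

Using the Compton scattering formula:
Δλ = λ_C(1 - cos θ)

where λ_C = h/(m_e·c) ≈ 2.4263 pm is the Compton wavelength of an electron.

For θ = 45°:
cos(45°) = 0.7071
1 - cos(45°) = 0.2929

Δλ = 2.4263 × 0.2929
Δλ = 0.7106 pm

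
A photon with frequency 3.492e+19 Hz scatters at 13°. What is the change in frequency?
2.511e+17 Hz (decrease)

Convert frequency to wavelength (c = 299792458 m/s):
λ₀ = c/f₀ = 299792458/3.492e+19 = 8.5851219e-12 m = 8.5851 pm

Calculate Compton shift:
Δλ = λ_C(1 - cos(13°)) = 0.0622 pm

Final wavelength:
λ' = λ₀ + Δλ = 8.5851 + 0.0622 = 8.6473 pm

Final frequency:
f' = c/λ' = 299792458/8.6473081e-12 = 3.4668877e+19 Hz

Frequency shift (decrease):
Δf = f₀ - f' = 3.492e+19 - 3.4668877e+19 = 2.511e+17 Hz

(Intermediate values are shown rounded; full precision is carried through to the final answer.)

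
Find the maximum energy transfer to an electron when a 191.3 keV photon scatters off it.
81.9063 keV

Maximum energy transfer occurs at θ = 180° (backscattering).

Initial photon: E₀ = 191.3 keV → λ₀ = 6.4811 pm

Maximum Compton shift (at 180°):
Δλ_max = 2λ_C = 2 × 2.4263 = 4.8526 pm

Final wavelength:
λ' = 6.4811 + 4.8526 = 11.3338 pm

Minimum photon energy (maximum energy to electron):
E'_min = hc/λ' = 109.3937 keV

Maximum electron kinetic energy:
K_max = E₀ - E'_min = 191.3000 - 109.3937 = 81.9063 keV

(Intermediate values are shown rounded; full precision is carried through to the final answer.)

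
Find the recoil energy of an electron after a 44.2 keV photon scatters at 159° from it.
6.3332 keV

By energy conservation: K_e = E_initial - E_final

First find the scattered photon energy:
Initial wavelength: λ = hc/E = 28.0507 pm
Compton shift: Δλ = λ_C(1 - cos(159°)) = 4.6915 pm
Final wavelength: λ' = 28.0507 + 4.6915 = 32.7422 pm
Final photon energy: E' = hc/λ' = 37.8668 keV

Electron kinetic energy:
K_e = E - E' = 44.2000 - 37.8668 = 6.3332 keV

(Intermediate values are shown rounded; full precision is carried through to the final answer.)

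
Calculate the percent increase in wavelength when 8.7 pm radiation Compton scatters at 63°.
15.2275%

Calculate the Compton shift:
Δλ = λ_C(1 - cos(63°))
Δλ = 2.4263 × (1 - cos(63°))
Δλ = 2.4263 × 0.5460
Δλ = 1.3248 pm

Percentage change:
(Δλ/λ₀) × 100 = (1.3248/8.7) × 100
= 15.2275%

(Intermediate values are shown rounded; full precision is carried through to the final answer.)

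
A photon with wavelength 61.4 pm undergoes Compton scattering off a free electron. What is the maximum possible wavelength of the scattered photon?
66.2526 pm (at θ = 180°)

The Compton shift is Δλ = λ_C(1 − cos θ).

Since cos θ ranges from −1 to 1, the factor (1 − cos θ) ranges from 0 to 2; the maximum shift occurs at θ = 180° (backscattering):
Δλ_max = 2λ_C = 2 × 2.4263 pm = 4.8526 pm

Maximum scattered wavelength:
λ'_max = λ₀ + Δλ_max = 61.4 + 4.8526 = 66.2526 pm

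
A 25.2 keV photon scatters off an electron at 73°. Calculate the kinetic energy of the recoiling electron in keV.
0.8497 keV

By energy conservation: K_e = E_initial - E_final

First find the scattered photon energy:
Initial wavelength: λ = hc/E = 49.2001 pm
Compton shift: Δλ = λ_C(1 - cos(73°)) = 1.7169 pm
Final wavelength: λ' = 49.2001 + 1.7169 = 50.9170 pm
Final photon energy: E' = hc/λ' = 24.3503 keV

Electron kinetic energy:
K_e = E - E' = 25.2000 - 24.3503 = 0.8497 keV

(Intermediate values are shown rounded; full precision is carried through to the final answer.)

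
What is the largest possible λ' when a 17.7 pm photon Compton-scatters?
22.5526 pm (at θ = 180°)

The Compton shift is Δλ = λ_C(1 − cos θ).

Since cos θ ranges from −1 to 1, the factor (1 − cos θ) ranges from 0 to 2; the maximum shift occurs at θ = 180° (backscattering):
Δλ_max = 2λ_C = 2 × 2.4263 pm = 4.8526 pm

Maximum scattered wavelength:
λ'_max = λ₀ + Δλ_max = 17.7 + 4.8526 = 22.5526 pm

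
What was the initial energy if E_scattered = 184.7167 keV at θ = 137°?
493.7001 keV

Convert final energy to wavelength (hc ≈ 1239.842 keV·pm):
λ' = hc/E' = 1239.842 / 184.7167 = 6.7121 pm

Calculate the Compton shift:
Δλ = λ_C(1 - cos(137°))
Δλ = 2.4263 × (1 - cos(137°))
Δλ = 4.2008 pm

Initial wavelength:
λ = λ' - Δλ = 6.7121 - 4.2008 = 2.5113 pm

Initial energy:
E = hc/λ = 1239.842 / 2.5113 = 493.7001 keV

(Intermediate values are shown rounded; full precision is carried through to the final answer.)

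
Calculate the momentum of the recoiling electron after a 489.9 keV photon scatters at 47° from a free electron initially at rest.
1.9275e-22 kg·m/s

The electron is initially at rest, so by conservation of momentum:
p⃗_e = p⃗₀ − p⃗'  (incident photon momentum minus scattered photon momentum)

Photon momentum magnitudes (p = h/λ = E/c):
λ₀ = hc/E₀ = 2.5308 pm → p₀ = h/λ₀ = 2.6182e-22 kg·m/s
Δλ = λ_C(1 − cos 47°) = 0.7716 pm
λ' = 3.3024 pm → p' = h/λ' = 2.0065e-22 kg·m/s

The scattered photon makes angle θ = 47° with the incident direction, so by the law of cosines:
|p⃗_e|² = p₀² + p'² − 2p₀p'cos θ
|p⃗_e|² = (2.6182e-22)² + (2.0065e-22)² − 2·2.6182e-22·2.0065e-22·cos(47°)
|p⃗_e| = 1.9275e-22 kg·m/s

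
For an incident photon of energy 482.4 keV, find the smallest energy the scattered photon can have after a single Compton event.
167.0322 keV (at θ = 180°)

The scattered photon has minimum energy when its wavelength is maximum, i.e., when the Compton shift Δλ = λ_C(1 − cos θ) is maximum. This occurs at θ = 180° (backscattering), giving Δλ_max = 2λ_C = 4.8526 pm.

Initial wavelength: λ₀ = hc/E₀ = 2.5702 pm
Maximum final wavelength: λ'_max = λ₀ + 2λ_C = 2.5702 + 4.8526 = 7.4228 pm
Minimum final energy: E'_min = hc/λ'_max = 167.0322 keV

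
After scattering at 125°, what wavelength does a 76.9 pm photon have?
80.7180 pm

Using the Compton scattering formula:
λ' = λ + Δλ = λ + λ_C(1 - cos θ)

Given:
- Initial wavelength λ = 76.9 pm
- Scattering angle θ = 125°
- Compton wavelength λ_C ≈ 2.4263 pm

Calculate the shift:
Δλ = 2.4263 × (1 - cos(125°))
Δλ = 2.4263 × 1.5736
Δλ = 3.8180 pm

Final wavelength:
λ' = 76.9 + 3.8180 = 80.7180 pm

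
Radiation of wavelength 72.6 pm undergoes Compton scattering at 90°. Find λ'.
75.0263 pm

Using the Compton formula: λ' = λ + λ_C(1 − cos θ)

For θ = 90°, cos θ = 0 (exact) = 0.0000, so:
1 − cos 90° = 1 − (0) = 1.0000

Δλ = λ_C × 1.0000 = 2.4263 × 1.0000 = 2.4263 pm

λ' = 72.6 + 2.4263 = 75.0263 pm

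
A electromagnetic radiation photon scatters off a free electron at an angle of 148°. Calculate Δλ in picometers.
4.4839 pm

Using the Compton scattering formula:
Δλ = λ_C(1 - cos θ)

where λ_C = h/(m_e·c) ≈ 2.4263 pm is the Compton wavelength of an electron.

For θ = 148°:
cos(148°) = -0.8480
1 - cos(148°) = 1.8480

Δλ = 2.4263 × 1.8480
Δλ = 4.4839 pm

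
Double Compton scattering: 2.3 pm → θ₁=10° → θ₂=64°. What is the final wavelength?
3.6995 pm

Apply Compton shift twice:

First scattering at θ₁ = 10°:
Δλ₁ = λ_C(1 - cos(10°))
Δλ₁ = 2.4263 × 0.0152
Δλ₁ = 0.0369 pm

After first scattering:
λ₁ = 2.3 + 0.0369 = 2.3369 pm

Second scattering at θ₂ = 64°:
Δλ₂ = λ_C(1 - cos(64°))
Δλ₂ = 2.4263 × 0.5616
Δλ₂ = 1.3627 pm

Final wavelength:
λ₂ = 2.3369 + 1.3627 = 3.6995 pm

Total shift: Δλ_total = 0.0369 + 1.3627 = 1.3995 pm

(Intermediate values are shown rounded; full precision is carried through to the final answer.)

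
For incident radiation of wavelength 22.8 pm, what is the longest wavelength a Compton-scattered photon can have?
27.6526 pm (at θ = 180°)

The Compton shift is Δλ = λ_C(1 − cos θ).

Since cos θ ranges from −1 to 1, the factor (1 − cos θ) ranges from 0 to 2; the maximum shift occurs at θ = 180° (backscattering):
Δλ_max = 2λ_C = 2 × 2.4263 pm = 4.8526 pm

Maximum scattered wavelength:
λ'_max = λ₀ + Δλ_max = 22.8 + 4.8526 = 27.6526 pm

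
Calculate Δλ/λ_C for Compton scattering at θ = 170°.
1.9848 λ_C

The Compton shift formula is:
Δλ = λ_C(1 - cos θ)

Dividing both sides by λ_C:
Δλ/λ_C = 1 - cos θ

For θ = 170°:
Δλ/λ_C = 1 - cos(170°)
Δλ/λ_C = 1 - -0.9848
Δλ/λ_C = 1.9848

This means the shift is 1.9848 × λ_C = 4.8158 pm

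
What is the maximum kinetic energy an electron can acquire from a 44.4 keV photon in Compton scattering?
6.5734 keV

Maximum energy transfer occurs at θ = 180° (backscattering).

Initial photon: E₀ = 44.4 keV → λ₀ = 27.9244 pm

Maximum Compton shift (at 180°):
Δλ_max = 2λ_C = 2 × 2.4263 = 4.8526 pm

Final wavelength:
λ' = 27.9244 + 4.8526 = 32.7770 pm

Minimum photon energy (maximum energy to electron):
E'_min = hc/λ' = 37.8266 keV

Maximum electron kinetic energy:
K_max = E₀ - E'_min = 44.4000 - 37.8266 = 6.5734 keV

(Intermediate values are shown rounded; full precision is carried through to the final answer.)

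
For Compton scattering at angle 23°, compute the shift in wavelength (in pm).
0.1929 pm

Using the Compton scattering formula:
Δλ = λ_C(1 - cos θ)

where λ_C = h/(m_e·c) ≈ 2.4263 pm is the Compton wavelength of an electron.

For θ = 23°:
cos(23°) = 0.9205
1 - cos(23°) = 0.0795

Δλ = 2.4263 × 0.0795
Δλ = 0.1929 pm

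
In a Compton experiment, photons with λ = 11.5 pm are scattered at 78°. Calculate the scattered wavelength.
13.4219 pm

Using the Compton scattering formula:
λ' = λ + Δλ = λ + λ_C(1 - cos θ)

Given:
- Initial wavelength λ = 11.5 pm
- Scattering angle θ = 78°
- Compton wavelength λ_C ≈ 2.4263 pm

Calculate the shift:
Δλ = 2.4263 × (1 - cos(78°))
Δλ = 2.4263 × 0.7921
Δλ = 1.9219 pm

Final wavelength:
λ' = 11.5 + 1.9219 = 13.4219 pm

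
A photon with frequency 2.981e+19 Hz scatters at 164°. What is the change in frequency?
9.575e+18 Hz (decrease)

Convert frequency to wavelength (c = 299792458 m/s):
λ₀ = c/f₀ = 299792458/2.981e+19 = 1.0056775e-11 m = 10.0568 pm

Calculate Compton shift:
Δλ = λ_C(1 - cos(164°)) = 4.7586 pm

Final wavelength:
λ' = λ₀ + Δλ = 10.0568 + 4.7586 = 14.8154 pm

Final frequency:
f' = c/λ' = 299792458/1.4815404e-11 = 2.0235186e+19 Hz

Frequency shift (decrease):
Δf = f₀ - f' = 2.981e+19 - 2.0235186e+19 = 9.575e+18 Hz

(Intermediate values are shown rounded; full precision is carried through to the final answer.)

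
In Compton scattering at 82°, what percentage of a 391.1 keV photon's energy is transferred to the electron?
0.3972 (or 39.72%)

Calculate initial and final photon energies:

Initial: E₀ = 391.1 keV → λ₀ = 3.1701 pm
Compton shift: Δλ = 2.0886 pm
Final wavelength: λ' = 5.2588 pm
Final energy: E' = 235.7664 keV

Fractional energy loss:
(E₀ - E')/E₀ = (391.1000 - 235.7664)/391.1000
= 155.3336/391.1000
= 0.3972
= 39.72%

(Intermediate values are shown rounded; full precision is carried through to the final answer.)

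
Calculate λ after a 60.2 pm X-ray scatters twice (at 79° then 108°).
65.3394 pm

Apply Compton shift twice:

First scattering at θ₁ = 79°:
Δλ₁ = λ_C(1 - cos(79°))
Δλ₁ = 2.4263 × 0.8092
Δλ₁ = 1.9633 pm

After first scattering:
λ₁ = 60.2 + 1.9633 = 62.1633 pm

Second scattering at θ₂ = 108°:
Δλ₂ = λ_C(1 - cos(108°))
Δλ₂ = 2.4263 × 1.3090
Δλ₂ = 3.1761 pm

Final wavelength:
λ₂ = 62.1633 + 3.1761 = 65.3394 pm

Total shift: Δλ_total = 1.9633 + 3.1761 = 5.1394 pm

(Intermediate values are shown rounded; full precision is carried through to the final answer.)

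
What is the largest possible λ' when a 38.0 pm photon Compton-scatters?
42.8526 pm (at θ = 180°)

The Compton shift is Δλ = λ_C(1 − cos θ).

Since cos θ ranges from −1 to 1, the factor (1 − cos θ) ranges from 0 to 2; the maximum shift occurs at θ = 180° (backscattering):
Δλ_max = 2λ_C = 2 × 2.4263 pm = 4.8526 pm

Maximum scattered wavelength:
λ'_max = λ₀ + Δλ_max = 38.0 + 4.8526 = 42.8526 pm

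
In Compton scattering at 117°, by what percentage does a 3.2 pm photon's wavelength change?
110.2448%

Calculate the Compton shift:
Δλ = λ_C(1 - cos(117°))
Δλ = 2.4263 × (1 - cos(117°))
Δλ = 2.4263 × 1.4540
Δλ = 3.5278 pm

Percentage change:
(Δλ/λ₀) × 100 = (3.5278/3.2) × 100
= 110.2448%

(Intermediate values are shown rounded; full precision is carried through to the final answer.)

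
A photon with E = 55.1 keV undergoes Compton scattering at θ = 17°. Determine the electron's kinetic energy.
0.2584 keV

By energy conservation: K_e = E_initial - E_final

First find the scattered photon energy:
Initial wavelength: λ = hc/E = 22.5017 pm
Compton shift: Δλ = λ_C(1 - cos(17°)) = 0.1060 pm
Final wavelength: λ' = 22.5017 + 0.1060 = 22.6077 pm
Final photon energy: E' = hc/λ' = 54.8416 keV

Electron kinetic energy:
K_e = E - E' = 55.1000 - 54.8416 = 0.2584 keV

(Intermediate values are shown rounded; full precision is carried through to the final answer.)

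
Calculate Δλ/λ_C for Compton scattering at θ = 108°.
1.3090 λ_C

The Compton shift formula is:
Δλ = λ_C(1 - cos θ)

Dividing both sides by λ_C:
Δλ/λ_C = 1 - cos θ

For θ = 108°:
Δλ/λ_C = 1 - cos(108°)
Δλ/λ_C = 1 - -0.3090
Δλ/λ_C = 1.3090

This means the shift is 1.3090 × λ_C = 3.1761 pm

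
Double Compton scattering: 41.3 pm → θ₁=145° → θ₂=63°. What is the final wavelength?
47.0386 pm

Apply Compton shift twice:

First scattering at θ₁ = 145°:
Δλ₁ = λ_C(1 - cos(145°))
Δλ₁ = 2.4263 × 1.8192
Δλ₁ = 4.4138 pm

After first scattering:
λ₁ = 41.3 + 4.4138 = 45.7138 pm

Second scattering at θ₂ = 63°:
Δλ₂ = λ_C(1 - cos(63°))
Δλ₂ = 2.4263 × 0.5460
Δλ₂ = 1.3248 pm

Final wavelength:
λ₂ = 45.7138 + 1.3248 = 47.0386 pm

Total shift: Δλ_total = 4.4138 + 1.3248 = 5.7386 pm

(Intermediate values are shown rounded; full precision is carried through to the final answer.)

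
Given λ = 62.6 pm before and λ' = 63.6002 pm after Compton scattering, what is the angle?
54.00°

First find the wavelength shift:
Δλ = λ' - λ = 63.6002 - 62.6 = 1.0002 pm

Using Δλ = λ_C(1 - cos θ), with λ_C = h/(m_e·c) ≈ 2.42631024 pm:
cos θ = 1 - Δλ/λ_C
cos θ = 1 - 1.0002/2.42631024
cos θ = 0.587769

θ = arccos(0.587769)
θ = 54.00°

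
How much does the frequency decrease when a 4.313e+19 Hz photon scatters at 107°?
1.341e+19 Hz (decrease)

Convert frequency to wavelength (c = 299792458 m/s):
λ₀ = c/f₀ = 299792458/4.313e+19 = 6.9509033e-12 m = 6.9509 pm

Calculate Compton shift:
Δλ = λ_C(1 - cos(107°)) = 3.1357 pm

Final wavelength:
λ' = λ₀ + Δλ = 6.9509 + 3.1357 = 10.0866 pm

Final frequency:
f' = c/λ' = 299792458/1.0086598e-11 = 2.9721861e+19 Hz

Frequency shift (decrease):
Δf = f₀ - f' = 4.313e+19 - 2.9721861e+19 = 1.341e+19 Hz

(Intermediate values are shown rounded; full precision is carried through to the final answer.)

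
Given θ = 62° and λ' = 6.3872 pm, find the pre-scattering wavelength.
5.1000 pm

From λ' = λ + Δλ, we have λ = λ' - Δλ

First calculate the Compton shift:
Δλ = λ_C(1 - cos θ)
Δλ = 2.4263 × (1 - cos(62°))
Δλ = 2.4263 × 0.5305
Δλ = 1.2872 pm

Initial wavelength:
λ = λ' - Δλ
λ = 6.3872 - 1.2872
λ = 5.1000 pm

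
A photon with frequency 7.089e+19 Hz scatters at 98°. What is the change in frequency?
2.802e+19 Hz (decrease)

Convert frequency to wavelength (c = 299792458 m/s):
λ₀ = c/f₀ = 299792458/7.089e+19 = 4.2289809e-12 m = 4.2290 pm

Calculate Compton shift:
Δλ = λ_C(1 - cos(98°)) = 2.7640 pm

Final wavelength:
λ' = λ₀ + Δλ = 4.2290 + 2.7640 = 6.9930 pm

Final frequency:
f' = c/λ' = 299792458/6.9929683e-12 = 4.2870559e+19 Hz

Frequency shift (decrease):
Δf = f₀ - f' = 7.089e+19 - 4.2870559e+19 = 2.802e+19 Hz

(Intermediate values are shown rounded; full precision is carried through to the final answer.)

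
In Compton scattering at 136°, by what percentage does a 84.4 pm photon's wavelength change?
4.9427%

Calculate the Compton shift:
Δλ = λ_C(1 - cos(136°))
Δλ = 2.4263 × (1 - cos(136°))
Δλ = 2.4263 × 1.7193
Δλ = 4.1717 pm

Percentage change:
(Δλ/λ₀) × 100 = (4.1717/84.4) × 100
= 4.9427%

(Intermediate values are shown rounded; full precision is carried through to the final answer.)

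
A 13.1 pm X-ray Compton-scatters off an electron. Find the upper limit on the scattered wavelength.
17.9526 pm (at θ = 180°)

The Compton shift is Δλ = λ_C(1 − cos θ).

Since cos θ ranges from −1 to 1, the factor (1 − cos θ) ranges from 0 to 2; the maximum shift occurs at θ = 180° (backscattering):
Δλ_max = 2λ_C = 2 × 2.4263 pm = 4.8526 pm

Maximum scattered wavelength:
λ'_max = λ₀ + Δλ_max = 13.1 + 4.8526 = 17.9526 pm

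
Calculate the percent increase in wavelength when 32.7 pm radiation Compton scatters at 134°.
12.5742%

Calculate the Compton shift:
Δλ = λ_C(1 - cos(134°))
Δλ = 2.4263 × (1 - cos(134°))
Δλ = 2.4263 × 1.6947
Δλ = 4.1118 pm

Percentage change:
(Δλ/λ₀) × 100 = (4.1118/32.7) × 100
= 12.5742%

(Intermediate values are shown rounded; full precision is carried through to the final answer.)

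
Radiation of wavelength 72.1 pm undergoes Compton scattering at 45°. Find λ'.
72.8106 pm

Using the Compton formula: λ' = λ + λ_C(1 − cos θ)

For θ = 45°, cos θ = √2/2 (exact) ≈ 0.7071, so:
1 − cos 45° = 1 − (√2/2) ≈ 0.2929

Δλ = λ_C × 0.2929 = 2.4263 × 0.2929 = 0.7106 pm

λ' = 72.1 + 0.7106 = 72.8106 pm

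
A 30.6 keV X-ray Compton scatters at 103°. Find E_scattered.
28.5088 keV

First convert energy to wavelength:
λ = hc/E, with hc ≈ 1239.842 keV·pm (i.e. 1239.842 eV·nm)

For E = 30.6 keV = 30600 eV:
λ = 1239.842 keV·pm / 30.6 keV
λ = 40.5177 pm

Calculate the Compton shift:
Δλ = λ_C(1 - cos(103°)) = 2.4263 × 1.2250
Δλ = 2.9721 pm

Final wavelength:
λ' = 40.5177 + 2.9721 = 43.4898 pm

Final energy:
E' = hc/λ' = 1239.842 / 43.4898 = 28.5088 keV

(Intermediate values are shown rounded; full precision is carried through to the final answer.)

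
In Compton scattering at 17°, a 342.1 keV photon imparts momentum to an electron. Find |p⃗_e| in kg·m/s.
5.3527e-23 kg·m/s

The electron is initially at rest, so by conservation of momentum:
p⃗_e = p⃗₀ − p⃗'  (incident photon momentum minus scattered photon momentum)

Photon momentum magnitudes (p = h/λ = E/c):
λ₀ = hc/E₀ = 3.6242 pm → p₀ = h/λ₀ = 1.8283e-22 kg·m/s
Δλ = λ_C(1 − cos 17°) = 0.1060 pm
λ' = 3.7302 pm → p' = h/λ' = 1.7763e-22 kg·m/s

The scattered photon makes angle θ = 17° with the incident direction, so by the law of cosines:
|p⃗_e|² = p₀² + p'² − 2p₀p'cos θ
|p⃗_e|² = (1.8283e-22)² + (1.7763e-22)² − 2·1.8283e-22·1.7763e-22·cos(17°)
|p⃗_e| = 5.3527e-23 kg·m/s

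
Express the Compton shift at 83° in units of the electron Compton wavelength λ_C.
0.8781 λ_C

The Compton shift formula is:
Δλ = λ_C(1 - cos θ)

Dividing both sides by λ_C:
Δλ/λ_C = 1 - cos θ

For θ = 83°:
Δλ/λ_C = 1 - cos(83°)
Δλ/λ_C = 1 - 0.1219
Δλ/λ_C = 0.8781

This means the shift is 0.8781 × λ_C = 2.1306 pm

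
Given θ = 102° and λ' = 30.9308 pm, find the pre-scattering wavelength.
28.0000 pm

From λ' = λ + Δλ, we have λ = λ' - Δλ

First calculate the Compton shift:
Δλ = λ_C(1 - cos θ)
Δλ = 2.4263 × (1 - cos(102°))
Δλ = 2.4263 × 1.2079
Δλ = 2.9308 pm

Initial wavelength:
λ = λ' - Δλ
λ = 30.9308 - 2.9308
λ = 28.0000 pm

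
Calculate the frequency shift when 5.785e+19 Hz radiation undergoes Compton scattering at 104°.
2.127e+19 Hz (decrease)

Convert frequency to wavelength (c = 299792458 m/s):
λ₀ = c/f₀ = 299792458/5.785e+19 = 5.1822378e-12 m = 5.1822 pm

Calculate Compton shift:
Δλ = λ_C(1 - cos(104°)) = 3.0133 pm

Final wavelength:
λ' = λ₀ + Δλ = 5.1822 + 3.0133 = 8.1955 pm

Final frequency:
f' = c/λ' = 299792458/8.1955256e-12 = 3.6580016e+19 Hz

Frequency shift (decrease):
Δf = f₀ - f' = 5.785e+19 - 3.6580016e+19 = 2.127e+19 Hz

(Intermediate values are shown rounded; full precision is carried through to the final answer.)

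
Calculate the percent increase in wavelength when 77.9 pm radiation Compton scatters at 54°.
1.2839%

Calculate the Compton shift:
Δλ = λ_C(1 - cos(54°))
Δλ = 2.4263 × (1 - cos(54°))
Δλ = 2.4263 × 0.4122
Δλ = 1.0002 pm

Percentage change:
(Δλ/λ₀) × 100 = (1.0002/77.9) × 100
= 1.2839%

(Intermediate values are shown rounded; full precision is carried through to the final answer.)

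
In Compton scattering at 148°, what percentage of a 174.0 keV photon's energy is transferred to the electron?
0.3862 (or 38.62%)

Calculate initial and final photon energies:

Initial: E₀ = 174.0 keV → λ₀ = 7.1255 pm
Compton shift: Δλ = 4.4839 pm
Final wavelength: λ' = 11.6095 pm
Final energy: E' = 106.7958 keV

Fractional energy loss:
(E₀ - E')/E₀ = (174.0000 - 106.7958)/174.0000
= 67.2042/174.0000
= 0.3862
= 38.62%

(Intermediate values are shown rounded; full precision is carried through to the final answer.)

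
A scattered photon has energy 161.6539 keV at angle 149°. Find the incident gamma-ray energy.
391.9002 keV

Convert final energy to wavelength (hc ≈ 1239.842 keV·pm):
λ' = hc/E' = 1239.842 / 161.6539 = 7.6697 pm

Calculate the Compton shift:
Δλ = λ_C(1 - cos(149°))
Δλ = 2.4263 × (1 - cos(149°))
Δλ = 4.5061 pm

Initial wavelength:
λ = λ' - Δλ = 7.6697 - 4.5061 = 3.1637 pm

Initial energy:
E = hc/λ = 1239.842 / 3.1637 = 391.9002 keV

(Intermediate values are shown rounded; full precision is carried through to the final answer.)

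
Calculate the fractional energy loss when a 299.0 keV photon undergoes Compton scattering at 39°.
0.1154 (or 11.54%)

Calculate initial and final photon energies:

Initial: E₀ = 299.0 keV → λ₀ = 4.1466 pm
Compton shift: Δλ = 0.5407 pm
Final wavelength: λ' = 4.6873 pm
Final energy: E' = 264.5086 keV

Fractional energy loss:
(E₀ - E')/E₀ = (299.0000 - 264.5086)/299.0000
= 34.4914/299.0000
= 0.1154
= 11.54%

(Intermediate values are shown rounded; full precision is carried through to the final answer.)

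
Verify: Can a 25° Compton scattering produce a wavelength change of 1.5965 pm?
No, inconsistent

Calculate the expected shift for θ = 25°:

Δλ_expected = λ_C(1 - cos(25°))
Δλ_expected = 2.4263 × (1 - cos(25°))
Δλ_expected = 2.4263 × 0.0937
Δλ_expected = 0.2273 pm

Given shift: 1.5965 pm
Expected shift: 0.2273 pm
Difference: 1.3691 pm

The values do not match. The given shift corresponds to θ ≈ 70.0°, not 25°.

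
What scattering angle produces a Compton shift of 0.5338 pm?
38.74°

From the Compton formula Δλ = λ_C(1 - cos θ), we can solve for θ:

cos θ = 1 - Δλ/λ_C

Given:
- Δλ = 0.5338 pm
- λ_C = h/(m_e·c) ≈ 2.42631024 pm

cos θ = 1 - 0.5338/2.42631024
cos θ = 1 - 0.220005
cos θ = 0.779995

θ = arccos(0.779995)
θ = 38.74°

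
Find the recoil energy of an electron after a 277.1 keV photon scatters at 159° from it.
141.8319 keV

By energy conservation: K_e = E_initial - E_final

First find the scattered photon energy:
Initial wavelength: λ = hc/E = 4.4743 pm
Compton shift: Δλ = λ_C(1 - cos(159°)) = 4.6915 pm
Final wavelength: λ' = 4.4743 + 4.6915 = 9.1658 pm
Final photon energy: E' = hc/λ' = 135.2681 keV

Electron kinetic energy:
K_e = E - E' = 277.1000 - 135.2681 = 141.8319 keV

(Intermediate values are shown rounded; full precision is carried through to the final answer.)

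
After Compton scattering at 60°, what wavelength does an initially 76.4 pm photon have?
77.6132 pm

Using the Compton formula: λ' = λ + λ_C(1 − cos θ)

For θ = 60°, cos θ = 1/2 (exact) = 0.5000, so:
1 − cos 60° = 1 − (1/2) = 0.5000

Δλ = λ_C × 0.5000 = 2.4263 × 0.5000 = 1.2132 pm

λ' = 76.4 + 1.2132 = 77.6132 pm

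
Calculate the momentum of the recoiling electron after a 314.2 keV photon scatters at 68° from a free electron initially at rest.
1.6628e-22 kg·m/s

The electron is initially at rest, so by conservation of momentum:
p⃗_e = p⃗₀ − p⃗'  (incident photon momentum minus scattered photon momentum)

Photon momentum magnitudes (p = h/λ = E/c):
λ₀ = hc/E₀ = 3.9460 pm → p₀ = h/λ₀ = 1.6792e-22 kg·m/s
Δλ = λ_C(1 − cos 68°) = 1.5174 pm
λ' = 5.4634 pm → p' = h/λ' = 1.2128e-22 kg·m/s

The scattered photon makes angle θ = 68° with the incident direction, so by the law of cosines:
|p⃗_e|² = p₀² + p'² − 2p₀p'cos θ
|p⃗_e|² = (1.6792e-22)² + (1.2128e-22)² − 2·1.6792e-22·1.2128e-22·cos(68°)
|p⃗_e| = 1.6628e-22 kg·m/s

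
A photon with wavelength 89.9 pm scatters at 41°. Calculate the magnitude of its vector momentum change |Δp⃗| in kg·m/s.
5.1456e-24 kg·m/s

Photon momentum magnitude is p = h/λ.

Initial momentum:
p₀ = h/λ = 6.6261e-34/8.9900e-11 = 7.3705e-24 kg·m/s

After scattering:
λ' = λ + Δλ = 89.9 + 0.5952 = 90.4952 pm
p' = h/λ' = 6.6261e-34/9.0495e-11 = 7.3220e-24 kg·m/s

Momentum is a vector; the scattered photon's direction makes angle θ = 41° with the incident direction. The magnitude of the vector change Δp⃗ = p⃗₀ − p⃗' is found from the law of cosines:
|Δp⃗|² = p₀² + p'² − 2p₀p'cos θ
|Δp⃗|² = (7.3705e-24)² + (7.3220e-24)² − 2·7.3705e-24·7.3220e-24·cos(41°)
|Δp⃗| = 5.1456e-24 kg·m/s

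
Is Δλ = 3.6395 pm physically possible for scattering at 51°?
No, inconsistent

Calculate the expected shift for θ = 51°:

Δλ_expected = λ_C(1 - cos(51°))
Δλ_expected = 2.4263 × (1 - cos(51°))
Δλ_expected = 2.4263 × 0.3707
Δλ_expected = 0.8994 pm

Given shift: 3.6395 pm
Expected shift: 0.8994 pm
Difference: 2.7401 pm

The values do not match. The given shift corresponds to θ ≈ 120.0°, not 51°.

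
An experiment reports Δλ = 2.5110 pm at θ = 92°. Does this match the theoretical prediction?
Yes, consistent

Calculate the expected shift for θ = 92°:

Δλ_expected = λ_C(1 - cos(92°))
Δλ_expected = 2.4263 × (1 - cos(92°))
Δλ_expected = 2.4263 × 1.0349
Δλ_expected = 2.5110 pm

Given shift: 2.5110 pm
Expected shift: 2.5110 pm
Difference: 0.0000 pm

The values match. This is consistent with Compton scattering at the stated angle.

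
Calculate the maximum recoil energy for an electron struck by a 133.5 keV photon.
45.8156 keV

Maximum energy transfer occurs at θ = 180° (backscattering).

Initial photon: E₀ = 133.5 keV → λ₀ = 9.2872 pm

Maximum Compton shift (at 180°):
Δλ_max = 2λ_C = 2 × 2.4263 = 4.8526 pm

Final wavelength:
λ' = 9.2872 + 4.8526 = 14.1398 pm

Minimum photon energy (maximum energy to electron):
E'_min = hc/λ' = 87.6844 keV

Maximum electron kinetic energy:
K_max = E₀ - E'_min = 133.5000 - 87.6844 = 45.8156 keV

(Intermediate values are shown rounded; full precision is carried through to the final answer.)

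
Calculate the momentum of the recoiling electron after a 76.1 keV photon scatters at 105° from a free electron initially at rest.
5.9566e-23 kg·m/s

The electron is initially at rest, so by conservation of momentum:
p⃗_e = p⃗₀ − p⃗'  (incident photon momentum minus scattered photon momentum)

Photon momentum magnitudes (p = h/λ = E/c):
λ₀ = hc/E₀ = 16.2923 pm → p₀ = h/λ₀ = 4.0670e-23 kg·m/s
Δλ = λ_C(1 − cos 105°) = 3.0543 pm
λ' = 19.3466 pm → p' = h/λ' = 3.4249e-23 kg·m/s

The scattered photon makes angle θ = 105° with the incident direction, so by the law of cosines:
|p⃗_e|² = p₀² + p'² − 2p₀p'cos θ
|p⃗_e|² = (4.0670e-23)² + (3.4249e-23)² − 2·4.0670e-23·3.4249e-23·cos(105°)
|p⃗_e| = 5.9566e-23 kg·m/s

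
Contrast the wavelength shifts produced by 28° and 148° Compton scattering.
148° produces the larger shift by a factor of 15.788

Calculate both shifts using Δλ = λ_C(1 - cos θ):

For θ₁ = 28°:
Δλ₁ = 2.4263 × (1 - cos(28°))
Δλ₁ = 2.4263 × 0.1171
Δλ₁ = 0.2840 pm

For θ₂ = 148°:
Δλ₂ = 2.4263 × (1 - cos(148°))
Δλ₂ = 2.4263 × 1.8480
Δλ₂ = 4.4839 pm

The 148° angle produces the larger shift.
Ratio: 4.4839/0.2840 = 15.788

(Intermediate values are shown rounded; full precision is carried through to the final answer.)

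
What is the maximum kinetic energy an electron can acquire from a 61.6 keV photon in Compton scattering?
11.9665 keV

Maximum energy transfer occurs at θ = 180° (backscattering).

Initial photon: E₀ = 61.6 keV → λ₀ = 20.1273 pm

Maximum Compton shift (at 180°):
Δλ_max = 2λ_C = 2 × 2.4263 = 4.8526 pm

Final wavelength:
λ' = 20.1273 + 4.8526 = 24.9799 pm

Minimum photon energy (maximum energy to electron):
E'_min = hc/λ' = 49.6335 keV

Maximum electron kinetic energy:
K_max = E₀ - E'_min = 61.6000 - 49.6335 = 11.9665 keV

(Intermediate values are shown rounded; full precision is carried through to the final answer.)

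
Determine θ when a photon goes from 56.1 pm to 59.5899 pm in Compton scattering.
116.00°

First find the wavelength shift:
Δλ = λ' - λ = 59.5899 - 56.1 = 3.4899 pm

Using Δλ = λ_C(1 - cos θ), with λ_C = h/(m_e·c) ≈ 2.42631024 pm:
cos θ = 1 - Δλ/λ_C
cos θ = 1 - 3.4899/2.42631024
cos θ = -0.438357

θ = arccos(-0.438357)
θ = 116.00°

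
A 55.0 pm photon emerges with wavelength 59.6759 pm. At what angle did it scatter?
158.00°

First find the wavelength shift:
Δλ = λ' - λ = 59.6759 - 55.0 = 4.6759 pm

Using Δλ = λ_C(1 - cos θ), with λ_C = h/(m_e·c) ≈ 2.42631024 pm:
cos θ = 1 - Δλ/λ_C
cos θ = 1 - 4.6759/2.42631024
cos θ = -0.927165

θ = arccos(-0.927165)
θ = 158.00°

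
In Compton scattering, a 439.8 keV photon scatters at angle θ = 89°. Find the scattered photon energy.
238.2905 keV

First convert energy to wavelength:
λ = hc/E, with hc ≈ 1239.842 keV·pm (i.e. 1239.842 eV·nm)

For E = 439.8 keV = 439800 eV:
λ = 1239.842 keV·pm / 439.8 keV
λ = 2.8191 pm

Calculate the Compton shift:
Δλ = λ_C(1 - cos(89°)) = 2.4263 × 0.9825
Δλ = 2.3840 pm

Final wavelength:
λ' = 2.8191 + 2.3840 = 5.2031 pm

Final energy:
E' = hc/λ' = 1239.842 / 5.2031 = 238.2905 keV

(Intermediate values are shown rounded; full precision is carried through to the final answer.)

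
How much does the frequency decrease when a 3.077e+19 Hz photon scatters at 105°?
7.344e+18 Hz (decrease)

Convert frequency to wavelength (c = 299792458 m/s):
λ₀ = c/f₀ = 299792458/3.077e+19 = 9.7430113e-12 m = 9.7430 pm

Calculate Compton shift:
Δλ = λ_C(1 - cos(105°)) = 3.0543 pm

Final wavelength:
λ' = λ₀ + Δλ = 9.7430 + 3.0543 = 12.7973 pm

Final frequency:
f' = c/λ' = 299792458/1.2797297e-11 = 2.3426233e+19 Hz

Frequency shift (decrease):
Δf = f₀ - f' = 3.077e+19 - 2.3426233e+19 = 7.344e+18 Hz

(Intermediate values are shown rounded; full precision is carried through to the final answer.)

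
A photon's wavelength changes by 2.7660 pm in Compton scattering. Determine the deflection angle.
98.05°

From the Compton formula Δλ = λ_C(1 - cos θ), we can solve for θ:

cos θ = 1 - Δλ/λ_C

Given:
- Δλ = 2.7660 pm
- λ_C = h/(m_e·c) ≈ 2.42631024 pm

cos θ = 1 - 2.7660/2.42631024
cos θ = 1 - 1.140003
cos θ = -0.140003

θ = arccos(-0.140003)
θ = 98.05°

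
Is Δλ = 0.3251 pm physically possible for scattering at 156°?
No, inconsistent

Calculate the expected shift for θ = 156°:

Δλ_expected = λ_C(1 - cos(156°))
Δλ_expected = 2.4263 × (1 - cos(156°))
Δλ_expected = 2.4263 × 1.9135
Δλ_expected = 4.6429 pm

Given shift: 0.3251 pm
Expected shift: 4.6429 pm
Difference: 4.3178 pm

The values do not match. The given shift corresponds to θ ≈ 30.0°, not 156°.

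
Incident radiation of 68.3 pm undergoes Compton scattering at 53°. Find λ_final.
69.2661 pm

Using the Compton scattering formula:
λ' = λ + Δλ = λ + λ_C(1 - cos θ)

Given:
- Initial wavelength λ = 68.3 pm
- Scattering angle θ = 53°
- Compton wavelength λ_C ≈ 2.4263 pm

Calculate the shift:
Δλ = 2.4263 × (1 - cos(53°))
Δλ = 2.4263 × 0.3982
Δλ = 0.9661 pm

Final wavelength:
λ' = 68.3 + 0.9661 = 69.2661 pm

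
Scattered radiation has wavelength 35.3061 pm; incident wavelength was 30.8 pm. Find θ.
149.00°

First find the wavelength shift:
Δλ = λ' - λ = 35.3061 - 30.8 = 4.5061 pm

Using Δλ = λ_C(1 - cos θ), with λ_C = h/(m_e·c) ≈ 2.42631024 pm:
cos θ = 1 - Δλ/λ_C
cos θ = 1 - 4.5061/2.42631024
cos θ = -0.857182

θ = arccos(-0.857182)
θ = 149.00°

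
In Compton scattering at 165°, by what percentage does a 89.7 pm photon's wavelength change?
5.3177%

Calculate the Compton shift:
Δλ = λ_C(1 - cos(165°))
Δλ = 2.4263 × (1 - cos(165°))
Δλ = 2.4263 × 1.9659
Δλ = 4.7699 pm

Percentage change:
(Δλ/λ₀) × 100 = (4.7699/89.7) × 100
= 5.3177%

(Intermediate values are shown rounded; full precision is carried through to the final answer.)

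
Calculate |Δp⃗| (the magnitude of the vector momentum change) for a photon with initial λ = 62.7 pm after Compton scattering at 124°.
1.8133e-23 kg·m/s

Photon momentum magnitude is p = h/λ.

Initial momentum:
p₀ = h/λ = 6.6261e-34/6.2700e-11 = 1.0568e-23 kg·m/s

After scattering:
λ' = λ + Δλ = 62.7 + 3.7831 = 66.4831 pm
p' = h/λ' = 6.6261e-34/6.6483e-11 = 9.9666e-24 kg·m/s

Momentum is a vector; the scattered photon's direction makes angle θ = 124° with the incident direction. The magnitude of the vector change Δp⃗ = p⃗₀ − p⃗' is found from the law of cosines:
|Δp⃗|² = p₀² + p'² − 2p₀p'cos θ
|Δp⃗|² = (1.0568e-23)² + (9.9666e-24)² − 2·1.0568e-23·9.9666e-24·cos(124°)
|Δp⃗| = 1.8133e-23 kg·m/s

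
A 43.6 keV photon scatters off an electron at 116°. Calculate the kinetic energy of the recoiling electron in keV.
4.7660 keV

By energy conservation: K_e = E_initial - E_final

First find the scattered photon energy:
Initial wavelength: λ = hc/E = 28.4367 pm
Compton shift: Δλ = λ_C(1 - cos(116°)) = 3.4899 pm
Final wavelength: λ' = 28.4367 + 3.4899 = 31.9267 pm
Final photon energy: E' = hc/λ' = 38.8340 keV

Electron kinetic energy:
K_e = E - E' = 43.6000 - 38.8340 = 4.7660 keV

(Intermediate values are shown rounded; full precision is carried through to the final answer.)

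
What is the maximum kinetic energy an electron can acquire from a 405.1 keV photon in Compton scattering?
248.4198 keV

Maximum energy transfer occurs at θ = 180° (backscattering).

Initial photon: E₀ = 405.1 keV → λ₀ = 3.0606 pm

Maximum Compton shift (at 180°):
Δλ_max = 2λ_C = 2 × 2.4263 = 4.8526 pm

Final wavelength:
λ' = 3.0606 + 4.8526 = 7.9132 pm

Minimum photon energy (maximum energy to electron):
E'_min = hc/λ' = 156.6802 keV

Maximum electron kinetic energy:
K_max = E₀ - E'_min = 405.1000 - 156.6802 = 248.4198 keV

(Intermediate values are shown rounded; full precision is carried through to the final answer.)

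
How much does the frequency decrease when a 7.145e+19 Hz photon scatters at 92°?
2.675e+19 Hz (decrease)

Convert frequency to wavelength (c = 299792458 m/s):
λ₀ = c/f₀ = 299792458/7.145e+19 = 4.1958357e-12 m = 4.1958 pm

Calculate Compton shift:
Δλ = λ_C(1 - cos(92°)) = 2.5110 pm

Final wavelength:
λ' = λ₀ + Δλ = 4.1958 + 2.5110 = 6.7068 pm

Final frequency:
f' = c/λ' = 299792458/6.7068229e-12 = 4.4699623e+19 Hz

Frequency shift (decrease):
Δf = f₀ - f' = 7.145e+19 - 4.4699623e+19 = 2.675e+19 Hz

(Intermediate values are shown rounded; full precision is carried through to the final answer.)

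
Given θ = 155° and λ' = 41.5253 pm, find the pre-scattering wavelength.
36.9000 pm

From λ' = λ + Δλ, we have λ = λ' - Δλ

First calculate the Compton shift:
Δλ = λ_C(1 - cos θ)
Δλ = 2.4263 × (1 - cos(155°))
Δλ = 2.4263 × 1.9063
Δλ = 4.6253 pm

Initial wavelength:
λ = λ' - Δλ
λ = 41.5253 - 4.6253
λ = 36.9000 pm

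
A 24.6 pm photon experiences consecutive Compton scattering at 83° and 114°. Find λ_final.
30.1438 pm

Apply Compton shift twice:

First scattering at θ₁ = 83°:
Δλ₁ = λ_C(1 - cos(83°))
Δλ₁ = 2.4263 × 0.8781
Δλ₁ = 2.1306 pm

After first scattering:
λ₁ = 24.6 + 2.1306 = 26.7306 pm

Second scattering at θ₂ = 114°:
Δλ₂ = λ_C(1 - cos(114°))
Δλ₂ = 2.4263 × 1.4067
Δλ₂ = 3.4132 pm

Final wavelength:
λ₂ = 26.7306 + 3.4132 = 30.1438 pm

Total shift: Δλ_total = 2.1306 + 3.4132 = 5.5438 pm

(Intermediate values are shown rounded; full precision is carried through to the final answer.)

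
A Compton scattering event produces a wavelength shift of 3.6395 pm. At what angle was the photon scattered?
120.00°

From the Compton formula Δλ = λ_C(1 - cos θ), we can solve for θ:

cos θ = 1 - Δλ/λ_C

Given:
- Δλ = 3.6395 pm
- λ_C = h/(m_e·c) ≈ 2.42631024 pm

cos θ = 1 - 3.6395/2.42631024
cos θ = 1 - 1.500014
cos θ = -0.500014

θ = arccos(-0.500014)
θ = 120.00°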